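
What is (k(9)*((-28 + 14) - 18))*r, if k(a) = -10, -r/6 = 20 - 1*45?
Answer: 48000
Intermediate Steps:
r = 150 (r = -6*(20 - 1*45) = -6*(20 - 45) = -6*(-25) = 150)
(k(9)*((-28 + 14) - 18))*r = -10*((-28 + 14) - 18)*150 = -10*(-14 - 18)*150 = -10*(-32)*150 = 320*150 = 48000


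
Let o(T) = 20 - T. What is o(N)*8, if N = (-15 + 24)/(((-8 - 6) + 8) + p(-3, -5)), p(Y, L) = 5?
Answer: 232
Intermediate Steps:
N = -9 (N = (-15 + 24)/(((-8 - 6) + 8) + 5) = 9/((-14 + 8) + 5) = 9/(-6 + 5) = 9/(-1) = 9*(-1) = -9)
o(N)*8 = (20 - 1*(-9))*8 = (20 + 9)*8 = 29*8 = 232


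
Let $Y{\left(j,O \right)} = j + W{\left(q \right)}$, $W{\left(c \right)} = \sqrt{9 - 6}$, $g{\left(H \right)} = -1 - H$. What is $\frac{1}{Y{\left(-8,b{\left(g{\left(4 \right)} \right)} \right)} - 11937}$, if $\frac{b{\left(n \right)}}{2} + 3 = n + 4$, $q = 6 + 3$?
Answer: $- \frac{11945}{142683022} - \frac{\sqrt{3}}{142683022} \approx -8.3729 \cdot 10^{-5}$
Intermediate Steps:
$q = 9$
$W{\left(c \right)} = \sqrt{3}$
$b{\left(n \right)} = 2 + 2 n$ ($b{\left(n \right)} = -6 + 2 \left(n + 4\right) = -6 + 2 \left(4 + n\right) = -6 + \left(8 + 2 n\right) = 2 + 2 n$)
$Y{\left(j,O \right)} = j + \sqrt{3}$
$\frac{1}{Y{\left(-8,b{\left(g{\left(4 \right)} \right)} \right)} - 11937} = \frac{1}{\left(-8 + \sqrt{3}\right) - 11937} = \frac{1}{-11945 + \sqrt{3}}$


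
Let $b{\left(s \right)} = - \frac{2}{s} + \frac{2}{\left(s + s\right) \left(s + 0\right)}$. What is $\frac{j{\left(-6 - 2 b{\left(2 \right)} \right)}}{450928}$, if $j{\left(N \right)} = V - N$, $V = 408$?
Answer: $\frac{825}{901856} \approx 0.00091478$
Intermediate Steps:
$b{\left(s \right)} = \frac{1}{s^{2}} - \frac{2}{s}$ ($b{\left(s \right)} = - \frac{2}{s} + \frac{2}{2 s s} = - \frac{2}{s} + \frac{2}{2 s^{2}} = - \frac{2}{s} + 2 \frac{1}{2 s^{2}} = - \frac{2}{s} + \frac{1}{s^{2}} = \frac{1}{s^{2}} - \frac{2}{s}$)
$j{\left(N \right)} = 408 - N$
$\frac{j{\left(-6 - 2 b{\left(2 \right)} \right)}}{450928} = \frac{408 - \left(-6 - 2 \frac{1 - 4}{4}\right)}{450928} = \left(408 - \left(-6 - 2 \frac{1 - 4}{4}\right)\right) \frac{1}{450928} = \left(408 - \left(-6 - 2 \cdot \frac{1}{4} \left(-3\right)\right)\right) \frac{1}{450928} = \left(408 - \left(-6 - - \frac{3}{2}\right)\right) \frac{1}{450928} = \left(408 - \left(-6 + \frac{3}{2}\right)\right) \frac{1}{450928} = \left(408 - - \frac{9}{2}\right) \frac{1}{450928} = \left(408 + \frac{9}{2}\right) \frac{1}{450928} = \frac{825}{2} \cdot \frac{1}{450928} = \frac{825}{901856}$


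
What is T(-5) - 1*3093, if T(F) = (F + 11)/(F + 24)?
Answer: -58761/19 ≈ -3092.7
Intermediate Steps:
T(F) = (11 + F)/(24 + F)
T(-5) - 1*3093 = (11 - 5)/(24 - 5) - 1*3093 = 6/19 - 3093 = -58761/19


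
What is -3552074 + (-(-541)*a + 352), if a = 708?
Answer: -3168694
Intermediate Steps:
-3552074 + (-(-541)*a + 352) = -3552074 + (-(-541)*708 + 352) = -3552074 + (-541*(-708) + 352) = -3552074 + (383028 + 352) = -3552074 + 383380 = -3168694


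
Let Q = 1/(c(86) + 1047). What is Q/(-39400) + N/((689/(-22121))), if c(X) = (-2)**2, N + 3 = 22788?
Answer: -20871455032659689/28531076600 ≈ -7.3153e+5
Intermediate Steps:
N = 22785 (N = -3 + 22788 = 22785)
c(X) = 4
Q = 1/1051 (Q = 1/(4 + 1047) = 1/1051 ≈ 0.00095147)
Q/(-39400) + N/((689/(-22121))) = (1/1051)/(-39400) + 22785/((689/(-22121))) = (1/1051)*(-1/39400) + 22785/((689*(-1/22121))) = -1/41409400 + 22785/(-689/22121) = -1/41409400 + 22785*(-22121/689) = -1/41409400 - 504026985/689 = -20871455032659689/28531076600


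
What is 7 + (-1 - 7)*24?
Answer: -185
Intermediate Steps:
7 + (-1 - 7)*24 = 7 - 8*24 = 7 - 192 = -185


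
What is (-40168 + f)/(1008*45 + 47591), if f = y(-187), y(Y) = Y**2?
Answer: -5199/92951 ≈ -0.055933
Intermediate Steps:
f = 34969 (f = (-187)**2 = 34969)
(-40168 + f)/(1008*45 + 47591) = (-40168 + 34969)/(1008*45 + 47591) = -5199/(45360 + 47591) = -5199/92951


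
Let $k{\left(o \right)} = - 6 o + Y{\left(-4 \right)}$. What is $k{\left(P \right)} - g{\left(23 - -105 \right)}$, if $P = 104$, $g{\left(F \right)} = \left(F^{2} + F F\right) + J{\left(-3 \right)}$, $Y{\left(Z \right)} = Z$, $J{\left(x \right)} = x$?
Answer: $-33393$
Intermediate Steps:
$g{\left(F \right)} = -3 + 2 F^{2}$ ($g{\left(F \right)} = \left(F^{2} + F F\right) - 3 = \left(F^{2} + F^{2}\right) - 3 = 2 F^{2} - 3 = -3 + 2 F^{2}$)
$k{\left(o \right)} = -4 - 6 o$ ($k{\left(o \right)} = - 6 o - 4 = -4 - 6 o$)
$k{\left(P \right)} - g{\left(23 - -105 \right)} = \left(-4 - 624\right) - \left(-3 + 2 \left(23 - -105\right)^{2}\right) = \left(-4 - 624\right) - \left(-3 + 2 \left(23 + 105\right)^{2}\right) = -628 - \left(-3 + 2 \cdot 128^{2}\right) = -628 - \left(-3 + 2 \cdot 16384\right) = -628 - \left(-3 + 32768\right) = -628 - 32765 = -33393$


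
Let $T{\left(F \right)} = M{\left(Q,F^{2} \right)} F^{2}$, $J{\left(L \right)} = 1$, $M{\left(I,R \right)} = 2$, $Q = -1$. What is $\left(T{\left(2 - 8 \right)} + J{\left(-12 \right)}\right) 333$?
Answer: $24309$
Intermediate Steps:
$T{\left(F \right)} = 2 F^{2}$
$\left(T{\left(2 - 8 \right)} + J{\left(-12 \right)}\right) 333 = \left(2 \left(2 - 8\right)^{2} + 1\right) 333 = \left(2 \left(-6\right)^{2} + 1\right) 333 = \left(2 \cdot 36 + 1\right) 333 = \left(72 + 1\right) 333 = 73 \cdot 333 = 24309$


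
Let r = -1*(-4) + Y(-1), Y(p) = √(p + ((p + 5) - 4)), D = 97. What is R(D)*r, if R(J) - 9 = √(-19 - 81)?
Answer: 26 + 49*I ≈ 26.0 + 49.0*I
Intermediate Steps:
Y(p) = √(1 + 2*p) (Y(p) = √(p + ((5 + p) - 4)) = √(p + (1 + p)) = √(1 + 2*p))
R(J) = 9 + 10*I (R(J) = 9 + √(-19 - 81) = 9 + √(-100) = 9 + 10*I)
r = 4 + I (r = -1*(-4) + √(1 + 2*(-1)) = 4 + √(1 - 2) = 4 + √(-1) = 4 + I ≈ 4.0 + 1.0*I)
R(D)*r = (9 + 10*I)*(4 + I) = (4 + I)*(9 + 10*I)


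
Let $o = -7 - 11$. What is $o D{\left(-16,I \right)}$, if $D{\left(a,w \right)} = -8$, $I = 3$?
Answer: $144$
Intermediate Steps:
$o = -18$
$o D{\left(-16,I \right)} = \left(-18\right) \left(-8\right) = 144$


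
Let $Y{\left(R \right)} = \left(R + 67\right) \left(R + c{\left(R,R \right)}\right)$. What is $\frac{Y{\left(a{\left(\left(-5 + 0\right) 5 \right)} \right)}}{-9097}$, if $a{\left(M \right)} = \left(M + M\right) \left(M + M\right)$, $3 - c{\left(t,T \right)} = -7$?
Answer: $- \frac{6443170}{9097} \approx -708.27$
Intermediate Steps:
$c{\left(t,T \right)} = 10$ ($c{\left(t,T \right)} = 3 - -7 = 3 + 7 = 10$)
$a{\left(M \right)} = 4 M^{2}$ ($a{\left(M \right)} = 2 M 2 M = 4 M^{2}$)
$Y{\left(R \right)} = \left(10 + R\right) \left(67 + R\right)$ ($Y{\left(R \right)} = \left(R + 67\right) \left(R + 10\right) = \left(67 + R\right) \left(10 + R\right) = \left(10 + R\right) \left(67 + R\right)$)
$\frac{Y{\left(a{\left(\left(-5 + 0\right) 5 \right)} \right)}}{-9097} = \frac{670 + \left(4 \left(\left(-5 + 0\right) 5\right)^{2}\right)^{2} + 77 \cdot 4 \left(\left(-5 + 0\right) 5\right)^{2}}{-9097} = \left(670 + \left(4 \left(\left(-5\right) 5\right)^{2}\right)^{2} + 77 \cdot 4 \left(\left(-5\right) 5\right)^{2}\right) \left(- \frac{1}{9097}\right) = \left(670 + \left(4 \left(-25\right)^{2}\right)^{2} + 77 \cdot 4 \left(-25\right)^{2}\right) \left(- \frac{1}{9097}\right) = \left(670 + \left(4 \cdot 625\right)^{2} + 77 \cdot 4 \cdot 625\right) \left(- \frac{1}{9097}\right) = \left(670 + 2500^{2} + 77 \cdot 2500\right) \left(- \frac{1}{9097}\right) = \left(670 + 6250000 + 192500\right) \left(- \frac{1}{9097}\right) = 6443170 \left(- \frac{1}{9097}\right) = - \frac{6443170}{9097}$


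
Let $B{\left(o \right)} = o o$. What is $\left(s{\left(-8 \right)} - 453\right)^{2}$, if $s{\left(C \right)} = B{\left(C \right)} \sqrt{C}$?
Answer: $172441 - 115968 i \sqrt{2} \approx 1.7244 \cdot 10^{5} - 1.64 \cdot 10^{5} i$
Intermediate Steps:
$B{\left(o \right)} = o^{2}$
$s{\left(C \right)} = C^{\frac{5}{2}}$ ($s{\left(C \right)} = C^{2} \sqrt{C} = C^{\frac{5}{2}}$)
$\left(s{\left(-8 \right)} - 453\right)^{2} = \left(\left(-8\right)^{\frac{5}{2}} - 453\right)^{2} = \left(128 i \sqrt{2} - 453\right)^{2} = \left(-453 + 128 i \sqrt{2}\right)^{2}$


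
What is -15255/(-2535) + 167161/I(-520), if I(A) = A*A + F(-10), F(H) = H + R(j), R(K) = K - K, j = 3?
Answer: 303236839/45695910 ≈ 6.6360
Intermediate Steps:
R(K) = 0
F(H) = H (F(H) = H + 0 = H)
I(A) = -10 + A**2 (I(A) = A*A - 10 = A**2 - 10 = -10 + A**2)
-15255/(-2535) + 167161/I(-520) = -15255/(-2535) + 167161/(-10 + (-520)**2) = -15255*(-1/2535) + 167161/(-10 + 270400) = 1017/169 + 167161/270390 = 303236839/45695910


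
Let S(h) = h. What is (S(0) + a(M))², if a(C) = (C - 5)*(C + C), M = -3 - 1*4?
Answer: 28224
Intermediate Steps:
M = -7 (M = -3 - 4 = -7)
a(C) = 2*C*(-5 + C) (a(C) = (-5 + C)*(2*C) = 2*C*(-5 + C))
(S(0) + a(M))² = (0 + 2*(-7)*(-5 - 7))² = (0 + 2*(-7)*(-12))² = (0 + 168)² = 168² = 28224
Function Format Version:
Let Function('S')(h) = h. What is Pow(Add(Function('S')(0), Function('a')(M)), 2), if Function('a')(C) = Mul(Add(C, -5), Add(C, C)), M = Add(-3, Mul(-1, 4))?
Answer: 28224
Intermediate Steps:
M = -7 (M = Add(-3, -4) = -7)
Function('a')(C) = Mul(2, C, Add(-5, C)) (Function('a')(C) = Mul(Add(-5, C), Mul(2, C)) = Mul(2, C, Add(-5, C)))
Pow(Add(Function('S')(0), Function('a')(M)), 2) = Pow(Add(0, Mul(2, -7, Add(-5, -7))), 2) = Pow(Add(0, Mul(2, -7, -12)), 2) = Pow(Add(0, 168), 2) = Pow(168, 2) = 28224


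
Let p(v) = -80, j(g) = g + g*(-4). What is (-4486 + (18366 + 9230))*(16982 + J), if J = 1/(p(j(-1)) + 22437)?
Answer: 8774094548250/22357 ≈ 3.9245e+8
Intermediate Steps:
j(g) = -3*g (j(g) = g - 4*g = -3*g)
J = 1/22357 (J = 1/(-80 + 22437) = 1/22357 ≈ 4.4729e-5)
(-4486 + (18366 + 9230))*(16982 + J) = (-4486 + (18366 + 9230))*(16982 + 1/22357) = (-4486 + 27596)*(379666575/22357) = 23110*(379666575/22357) = 8774094548250/22357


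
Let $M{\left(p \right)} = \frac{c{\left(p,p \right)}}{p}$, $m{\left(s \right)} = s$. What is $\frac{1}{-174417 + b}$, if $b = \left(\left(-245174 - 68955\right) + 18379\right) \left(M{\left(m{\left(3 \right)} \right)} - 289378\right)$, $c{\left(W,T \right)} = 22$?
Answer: $\frac{3}{256743600749} \approx 1.1685 \cdot 10^{-11}$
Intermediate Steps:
$M{\left(p \right)} = \frac{22}{p}$
$b = \frac{256744124000}{3}$ ($b = \left(\left(-245174 - 68955\right) + 18379\right) \left(\frac{22}{3} - 289378\right) = \left(\left(-245174 - 68955\right) + 18379\right) \left(22 \cdot \frac{1}{3} - 289378\right) = \left(-314129 + 18379\right) \left(\frac{22}{3} - 289378\right) = \left(-295750\right) \left(- \frac{868112}{3}\right) = \frac{256744124000}{3} \approx 8.5581 \cdot 10^{10}$)
$\frac{1}{-174417 + b} = \frac{1}{-174417 + \frac{256744124000}{3}} = \frac{1}{\frac{256743600749}{3}} = \frac{3}{256743600749}$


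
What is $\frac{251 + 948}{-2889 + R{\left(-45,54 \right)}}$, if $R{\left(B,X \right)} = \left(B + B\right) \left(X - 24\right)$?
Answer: $- \frac{1199}{5589} \approx -0.21453$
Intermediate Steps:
$R{\left(B,X \right)} = 2 B \left(-24 + X\right)$
$\frac{251 + 948}{-2889 + R{\left(-45,54 \right)}} = \frac{251 + 948}{-2889 + 2 \left(-45\right) \left(-24 + 54\right)} = \frac{1199}{-2889 + 2 \left(-45\right) 30} = \frac{1199}{-2889 - 2700} = \frac{1199}{-5589} = 1199 \left(- \frac{1}{5589}\right) = - \frac{1199}{5589}$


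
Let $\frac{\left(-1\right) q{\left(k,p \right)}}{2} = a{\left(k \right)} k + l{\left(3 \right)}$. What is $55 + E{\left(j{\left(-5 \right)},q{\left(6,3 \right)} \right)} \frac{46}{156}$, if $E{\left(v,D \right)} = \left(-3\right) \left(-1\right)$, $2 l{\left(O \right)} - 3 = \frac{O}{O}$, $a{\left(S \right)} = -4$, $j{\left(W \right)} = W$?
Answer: $\frac{1453}{26} \approx 55.885$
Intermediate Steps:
$l{\left(O \right)} = 2$ ($l{\left(O \right)} = \frac{3}{2} + \frac{O \frac{1}{O}}{2} = \frac{3}{2} + \frac{1}{2} \cdot 1 = \frac{3}{2} + \frac{1}{2} = 2$)
$q{\left(k,p \right)} = -4 + 8 k$ ($q{\left(k,p \right)} = - 2 \left(- 4 k + 2\right) = - 2 \left(2 - 4 k\right) = -4 + 8 k$)
$E{\left(v,D \right)} = 3$
$55 + E{\left(j{\left(-5 \right)},q{\left(6,3 \right)} \right)} \frac{46}{156} = 55 + 3 \cdot \frac{46}{156} = 55 + 3 \cdot 46 \cdot \frac{1}{156} = 55 + 3 \cdot \frac{23}{78} = 55 + \frac{23}{26} = \frac{1453}{26}$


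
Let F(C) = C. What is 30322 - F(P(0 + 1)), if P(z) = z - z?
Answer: 30322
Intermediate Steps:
P(z) = 0
30322 - F(P(0 + 1)) = 30322 - 1*0 = 30322 + 0 = 30322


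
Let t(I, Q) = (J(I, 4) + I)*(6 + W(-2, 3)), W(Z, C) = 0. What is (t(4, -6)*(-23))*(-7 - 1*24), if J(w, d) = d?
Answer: 34224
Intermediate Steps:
t(I, Q) = 24 + 6*I (t(I, Q) = (4 + I)*(6 + 0) = (4 + I)*6 = 24 + 6*I)
(t(4, -6)*(-23))*(-7 - 1*24) = ((24 + 6*4)*(-23))*(-7 - 1*24) = ((24 + 24)*(-23))*(-7 - 24) = (48*(-23))*(-31) = -1104*(-31) = 34224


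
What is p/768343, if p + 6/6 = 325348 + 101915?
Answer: 427262/768343 ≈ 0.55608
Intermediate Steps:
p = 427262 (p = -1 + (325348 + 101915) = -1 + 427263 = 427262)
p/768343 = 427262/768343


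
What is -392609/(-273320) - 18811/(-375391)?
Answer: 152523307639/102601868120 ≈ 1.4866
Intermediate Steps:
-392609/(-273320) - 18811/(-375391) = -392609*(-1/273320) - 18811*(-1/375391) = 392609/273320 + 18811/375391 = 152523307639/102601868120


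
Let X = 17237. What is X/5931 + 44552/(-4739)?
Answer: -182551769/28107009 ≈ -6.4949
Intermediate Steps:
X/5931 + 44552/(-4739) = 17237/5931 + 44552/(-4739) = 17237*(1/5931) + 44552*(-1/4739) = 17237/5931 - 44552/4739 = -182551769/28107009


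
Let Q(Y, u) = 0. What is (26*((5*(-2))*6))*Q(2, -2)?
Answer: 0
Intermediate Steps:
(26*((5*(-2))*6))*Q(2, -2) = (26*((5*(-2))*6))*0 = (26*(-10*6))*0 = (26*(-60))*0 = -1560*0 = 0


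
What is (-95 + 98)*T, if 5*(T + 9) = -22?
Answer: -201/5 ≈ -40.200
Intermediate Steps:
T = -67/5 (T = -9 + (⅕)*(-22) = -9 - 22/5 = -67/5 ≈ -13.400)
(-95 + 98)*T = (-95 + 98)*(-67/5) = 3*(-67/5) = -201/5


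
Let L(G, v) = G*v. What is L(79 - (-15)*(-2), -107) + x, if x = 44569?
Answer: 39326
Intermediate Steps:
L(79 - (-15)*(-2), -107) + x = (79 - (-15)*(-2))*(-107) + 44569 = (79 - 1*30)*(-107) + 44569 = (79 - 30)*(-107) + 44569 = 49*(-107) + 44569 = -5243 + 44569 = 39326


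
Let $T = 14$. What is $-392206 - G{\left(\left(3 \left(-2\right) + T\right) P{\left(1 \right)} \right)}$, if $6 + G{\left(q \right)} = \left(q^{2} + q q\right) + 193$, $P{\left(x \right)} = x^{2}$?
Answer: $-392521$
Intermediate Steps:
$G{\left(q \right)} = 187 + 2 q^{2}$ ($G{\left(q \right)} = -6 + \left(\left(q^{2} + q q\right) + 193\right) = -6 + \left(\left(q^{2} + q^{2}\right) + 193\right) = -6 + \left(2 q^{2} + 193\right) = -6 + \left(193 + 2 q^{2}\right) = 187 + 2 q^{2}$)
$-392206 - G{\left(\left(3 \left(-2\right) + T\right) P{\left(1 \right)} \right)} = -392206 - \left(187 + 2 \left(\left(3 \left(-2\right) + 14\right) 1^{2}\right)^{2}\right) = -392206 - \left(187 + 2 \left(\left(-6 + 14\right) 1\right)^{2}\right) = -392206 - \left(187 + 2 \left(8 \cdot 1\right)^{2}\right) = -392206 - \left(187 + 2 \cdot 8^{2}\right) = -392206 - \left(187 + 2 \cdot 64\right) = -392206 - \left(187 + 128\right) = -392206 - 315 = -392521$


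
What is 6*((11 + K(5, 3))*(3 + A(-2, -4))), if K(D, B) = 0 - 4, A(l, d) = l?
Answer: 42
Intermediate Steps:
K(D, B) = -4
6*((11 + K(5, 3))*(3 + A(-2, -4))) = 6*((11 - 4)*(3 - 2)) = 6*(7*1) = 6*7 = 42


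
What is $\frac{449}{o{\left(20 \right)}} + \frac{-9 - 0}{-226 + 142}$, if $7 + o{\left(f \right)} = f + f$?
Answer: $\frac{12671}{924} \approx 13.713$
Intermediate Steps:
$o{\left(f \right)} = -7 + 2 f$ ($o{\left(f \right)} = -7 + \left(f + f\right) = -7 + 2 f$)
$\frac{449}{o{\left(20 \right)}} + \frac{-9 - 0}{-226 + 142} = \frac{449}{-7 + 2 \cdot 20} + \frac{-9 - 0}{-226 + 142} = \frac{449}{-7 + 40} + \frac{-9 + 0}{-84} = \frac{449}{33} - - \frac{3}{28} = 449 \cdot \frac{1}{33} + \frac{3}{28} = \frac{449}{33} + \frac{3}{28} = \frac{12671}{924}$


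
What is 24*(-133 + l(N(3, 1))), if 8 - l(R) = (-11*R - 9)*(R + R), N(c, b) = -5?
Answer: 8040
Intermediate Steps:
l(R) = 8 - 2*R*(-9 - 11*R) (l(R) = 8 - (-11*R - 9)*(R + R) = 8 - (-9 - 11*R)*2*R = 8 - 2*R*(-9 - 11*R))
24*(-133 + l(N(3, 1))) = 24*(-133 + (8 + 18*(-5) + 22*(-5)²)) = 24*(-133 + (8 - 90 + 22*25)) = 24*(-133 + (8 - 90 + 550)) = 24*(-133 + 468) = 24*335 = 8040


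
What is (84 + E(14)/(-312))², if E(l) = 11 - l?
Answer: 76335169/10816 ≈ 7057.6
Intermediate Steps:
(84 + E(14)/(-312))² = (84 + (11 - 1*14)/(-312))² = (84 + (11 - 14)*(-1/312))² = (84 - 3*(-1/312))² = (84 + 1/104)² = (8737/104)² = 76335169/10816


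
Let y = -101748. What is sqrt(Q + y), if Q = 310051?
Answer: sqrt(208303) ≈ 456.40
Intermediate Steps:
sqrt(Q + y) = sqrt(310051 - 101748) = sqrt(208303)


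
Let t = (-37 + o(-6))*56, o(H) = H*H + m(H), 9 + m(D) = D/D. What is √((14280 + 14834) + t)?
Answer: √28610 ≈ 169.15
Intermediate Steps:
m(D) = -8 (m(D) = -9 + D/D = -9 + 1 = -8)
o(H) = -8 + H² (o(H) = H*H - 8 = H² - 8 = -8 + H²)
t = -504 (t = (-37 + (-8 + (-6)²))*56 = (-37 + (-8 + 36))*56 = (-37 + 28)*56 = -9*56 = -504)
√((14280 + 14834) + t) = √((14280 + 14834) - 504) = √(29114 - 504) = √28610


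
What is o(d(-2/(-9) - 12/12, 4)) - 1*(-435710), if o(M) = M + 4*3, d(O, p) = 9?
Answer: 435731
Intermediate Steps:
o(M) = 12 + M (o(M) = M + 12 = 12 + M)
o(d(-2/(-9) - 12/12, 4)) - 1*(-435710) = (12 + 9) - 1*(-435710) = 21 + 435710 = 435731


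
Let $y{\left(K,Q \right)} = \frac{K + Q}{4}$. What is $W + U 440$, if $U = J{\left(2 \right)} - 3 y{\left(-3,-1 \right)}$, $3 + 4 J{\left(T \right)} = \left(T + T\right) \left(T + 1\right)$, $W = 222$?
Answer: $2532$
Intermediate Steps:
$y{\left(K,Q \right)} = \frac{K}{4} + \frac{Q}{4}$ ($y{\left(K,Q \right)} = \left(K + Q\right) \frac{1}{4} = \frac{K}{4} + \frac{Q}{4}$)
$J{\left(T \right)} = - \frac{3}{4} + \frac{T \left(1 + T\right)}{2}$ ($J{\left(T \right)} = - \frac{3}{4} + \frac{\left(T + T\right) \left(T + 1\right)}{4} = - \frac{3}{4} + \frac{2 T \left(1 + T\right)}{4} = - \frac{3}{4} + \frac{T \left(1 + T\right)}{2}$)
$U = \frac{21}{4}$ ($U = \left(- \frac{3}{4} + \frac{1}{2} \cdot 2 + \frac{2^{2}}{2}\right) - 3 \left(\frac{1}{4} \left(-3\right) + \frac{1}{4} \left(-1\right)\right) = \left(- \frac{3}{4} + 1 + \frac{1}{2} \cdot 4\right) - 3 \left(- \frac{3}{4} - \frac{1}{4}\right) = \left(- \frac{3}{4} + 1 + 2\right) - -3 = \frac{9}{4} + 3 = \frac{21}{4} \approx 5.25$)
$W + U 440 = 222 + \frac{21}{4} \cdot 440 = 222 + 2310 = 2532$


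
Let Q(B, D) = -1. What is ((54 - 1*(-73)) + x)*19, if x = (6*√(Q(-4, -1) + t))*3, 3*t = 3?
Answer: 2413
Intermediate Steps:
t = 1 (t = (⅓)*3 = 1)
x = 0 (x = (6*√(-1 + 1))*3 = (6*√0)*3 = (6*0)*3 = 0*3 = 0)
((54 - 1*(-73)) + x)*19 = ((54 - 1*(-73)) + 0)*19 = ((54 + 73) + 0)*19 = (127 + 0)*19 = 127*19 = 2413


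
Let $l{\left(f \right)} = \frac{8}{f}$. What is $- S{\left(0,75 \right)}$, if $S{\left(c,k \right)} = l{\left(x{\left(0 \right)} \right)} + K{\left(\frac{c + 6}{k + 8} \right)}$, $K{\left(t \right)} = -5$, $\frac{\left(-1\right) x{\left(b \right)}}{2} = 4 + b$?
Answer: $6$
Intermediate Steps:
$x{\left(b \right)} = -8 - 2 b$ ($x{\left(b \right)} = - 2 \left(4 + b\right) = -8 - 2 b$)
$S{\left(c,k \right)} = -6$ ($S{\left(c,k \right)} = \frac{8}{-8 - 0} - 5 = \frac{8}{-8 + 0} - 5 = \frac{8}{-8} - 5 = 8 \left(- \frac{1}{8}\right) - 5 = -1 - 5 = -6$)
$- S{\left(0,75 \right)} = \left(-1\right) \left(-6\right) = 6$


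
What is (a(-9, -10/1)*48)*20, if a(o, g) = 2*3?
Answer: 5760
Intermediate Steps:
a(o, g) = 6
(a(-9, -10/1)*48)*20 = (6*48)*20 = 288*20 = 5760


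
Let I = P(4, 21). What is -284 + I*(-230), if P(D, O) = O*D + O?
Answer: -24434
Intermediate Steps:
P(D, O) = O + D*O (P(D, O) = D*O + O = O + D*O)
I = 105 (I = 21*(1 + 4) = 21*5 = 105)
-284 + I*(-230) = -284 + 105*(-230) = -284 - 24150 = -24434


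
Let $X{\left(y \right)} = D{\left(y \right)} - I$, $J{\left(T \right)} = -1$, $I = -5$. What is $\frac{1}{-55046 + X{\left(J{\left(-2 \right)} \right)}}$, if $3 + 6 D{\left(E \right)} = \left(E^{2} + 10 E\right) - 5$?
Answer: $- \frac{6}{330263} \approx -1.8167 \cdot 10^{-5}$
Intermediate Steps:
$D{\left(E \right)} = - \frac{4}{3} + \frac{E^{2}}{6} + \frac{5 E}{3}$ ($D{\left(E \right)} = - \frac{1}{2} + \frac{\left(E^{2} + 10 E\right) - 5}{6} = - \frac{1}{2} + \frac{-5 + E^{2} + 10 E}{6} = - \frac{1}{2} + \left(- \frac{5}{6} + \frac{E^{2}}{6} + \frac{5 E}{3}\right) = - \frac{4}{3} + \frac{E^{2}}{6} + \frac{5 E}{3}$)
$X{\left(y \right)} = \frac{11}{3} + \frac{y^{2}}{6} + \frac{5 y}{3}$ ($X{\left(y \right)} = \left(- \frac{4}{3} + \frac{y^{2}}{6} + \frac{5 y}{3}\right) - -5 = \left(- \frac{4}{3} + \frac{y^{2}}{6} + \frac{5 y}{3}\right) + 5 = \frac{11}{3} + \frac{y^{2}}{6} + \frac{5 y}{3}$)
$\frac{1}{-55046 + X{\left(J{\left(-2 \right)} \right)}} = \frac{1}{-55046 + \left(\frac{11}{3} + \frac{\left(-1\right)^{2}}{6} + \frac{5}{3} \left(-1\right)\right)} = \frac{1}{-55046 + \left(\frac{11}{3} + \frac{1}{6} \cdot 1 - \frac{5}{3}\right)} = \frac{1}{-55046 + \left(\frac{11}{3} + \frac{1}{6} - \frac{5}{3}\right)} = \frac{1}{-55046 + \frac{13}{6}} = \frac{1}{- \frac{330263}{6}} = - \frac{6}{330263}$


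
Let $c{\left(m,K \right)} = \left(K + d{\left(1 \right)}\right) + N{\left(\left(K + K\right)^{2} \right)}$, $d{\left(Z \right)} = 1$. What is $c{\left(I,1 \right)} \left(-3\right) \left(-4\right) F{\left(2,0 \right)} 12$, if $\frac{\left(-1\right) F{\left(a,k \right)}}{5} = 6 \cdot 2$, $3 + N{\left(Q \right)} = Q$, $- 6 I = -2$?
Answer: $-25920$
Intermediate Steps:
$I = \frac{1}{3}$ ($I = \left(- \frac{1}{6}\right) \left(-2\right) = \frac{1}{3} \approx 0.33333$)
$N{\left(Q \right)} = -3 + Q$
$F{\left(a,k \right)} = -60$ ($F{\left(a,k \right)} = - 5 \cdot 6 \cdot 2 = \left(-5\right) 12 = -60$)
$c{\left(m,K \right)} = -2 + K + 4 K^{2}$ ($c{\left(m,K \right)} = \left(K + 1\right) + \left(-3 + \left(K + K\right)^{2}\right) = \left(1 + K\right) + \left(-3 + \left(2 K\right)^{2}\right) = \left(1 + K\right) + \left(-3 + 4 K^{2}\right) = -2 + K + 4 K^{2}$)
$c{\left(I,1 \right)} \left(-3\right) \left(-4\right) F{\left(2,0 \right)} 12 = \left(-2 + 1 + 4 \cdot 1^{2}\right) \left(-3\right) \left(-4\right) \left(-60\right) 12 = \left(-2 + 1 + 4 \cdot 1\right) 12 \left(-60\right) 12 = \left(-2 + 1 + 4\right) \left(-720\right) 12 = 3 \left(-720\right) 12 = \left(-2160\right) 12 = -25920$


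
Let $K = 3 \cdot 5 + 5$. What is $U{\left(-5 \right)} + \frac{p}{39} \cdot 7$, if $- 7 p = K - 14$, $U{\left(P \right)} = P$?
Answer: $- \frac{67}{13} \approx -5.1538$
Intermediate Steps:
$K = 20$ ($K = 15 + 5 = 20$)
$p = - \frac{6}{7}$ ($p = - \frac{20 - 14}{7} = \left(- \frac{1}{7}\right) 6 = - \frac{6}{7} \approx -0.85714$)
$U{\left(-5 \right)} + \frac{p}{39} \cdot 7 = -5 + - \frac{6}{7 \cdot 39} \cdot 7 = -5 + \left(- \frac{6}{7}\right) \frac{1}{39} \cdot 7 = -5 - \frac{2}{13} = - \frac{67}{13}$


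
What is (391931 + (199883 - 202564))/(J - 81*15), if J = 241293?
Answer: 64875/40013 ≈ 1.6213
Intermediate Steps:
(391931 + (199883 - 202564))/(J - 81*15) = (391931 + (199883 - 202564))/(241293 - 81*15) = (391931 - 2681)/(241293 - 1215) = 389250/240078 = 389250*(1/240078) = 64875/40013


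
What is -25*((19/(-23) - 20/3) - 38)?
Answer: 78475/69 ≈ 1137.3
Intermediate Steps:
-25*((19/(-23) - 20/3) - 38) = -25*((19*(-1/23) - 20*1/3) - 38) = -25*((-19/23 - 20/3) - 38) = -25*(-517/69 - 38) = -25*(-3139/69) = 78475/69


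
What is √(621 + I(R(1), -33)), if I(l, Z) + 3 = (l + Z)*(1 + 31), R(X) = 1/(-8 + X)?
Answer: I*√21686/7 ≈ 21.037*I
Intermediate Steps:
I(l, Z) = -3 + 32*Z + 32*l (I(l, Z) = -3 + (l + Z)*(1 + 31) = -3 + (Z + l)*32 = -3 + (32*Z + 32*l) = -3 + 32*Z + 32*l)
√(621 + I(R(1), -33)) = √(621 + (-3 + 32*(-33) + 32/(-8 + 1))) = √(621 + (-3 - 1056 + 32/(-7))) = √(621 + (-3 - 1056 + 32*(-⅐))) = √(621 + (-3 - 1056 - 32/7)) = √(621 - 7445/7) = √(-3098/7) = I*√21686/7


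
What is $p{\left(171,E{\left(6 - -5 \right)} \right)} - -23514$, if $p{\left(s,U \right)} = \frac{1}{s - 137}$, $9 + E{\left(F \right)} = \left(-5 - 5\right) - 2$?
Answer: $\frac{799477}{34} \approx 23514.0$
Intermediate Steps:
$E{\left(F \right)} = -21$ ($E{\left(F \right)} = -9 - 12 = -21$)
$p{\left(s,U \right)} = \frac{1}{-137 + s}$
$p{\left(171,E{\left(6 - -5 \right)} \right)} - -23514 = \frac{1}{-137 + 171} - -23514 = \frac{1}{34} + 23514 = \frac{799477}{34}$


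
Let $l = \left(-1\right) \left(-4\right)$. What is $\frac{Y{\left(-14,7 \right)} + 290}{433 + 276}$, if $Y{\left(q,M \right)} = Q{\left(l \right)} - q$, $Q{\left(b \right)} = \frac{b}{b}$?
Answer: $\frac{305}{709} \approx 0.43018$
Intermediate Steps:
$l = 4$
$Q{\left(b \right)} = 1$
$Y{\left(q,M \right)} = 1 - q$
$\frac{Y{\left(-14,7 \right)} + 290}{433 + 276} = \frac{\left(1 - -14\right) + 290}{433 + 276} = \frac{\left(1 + 14\right) + 290}{709} = \left(15 + 290\right) \frac{1}{709} = 305 \cdot \frac{1}{709} = \frac{305}{709}$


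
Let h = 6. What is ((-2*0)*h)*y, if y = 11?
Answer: 0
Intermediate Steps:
((-2*0)*h)*y = (-2*0*6)*11 = (0*6)*11 = 0*11 = 0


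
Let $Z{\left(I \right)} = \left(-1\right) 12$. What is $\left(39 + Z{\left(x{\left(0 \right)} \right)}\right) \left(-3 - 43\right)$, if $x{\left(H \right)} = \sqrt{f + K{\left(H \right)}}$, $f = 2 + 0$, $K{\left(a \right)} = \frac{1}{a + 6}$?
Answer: $-1242$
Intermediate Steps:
$K{\left(a \right)} = \frac{1}{6 + a}$
$f = 2$
$x{\left(H \right)} = \sqrt{2 + \frac{1}{6 + H}}$
$Z{\left(I \right)} = -12$
$\left(39 + Z{\left(x{\left(0 \right)} \right)}\right) \left(-3 - 43\right) = \left(39 - 12\right) \left(-3 - 43\right) = 27 \left(-3 - 43\right) = 27 \left(-46\right) = -1242$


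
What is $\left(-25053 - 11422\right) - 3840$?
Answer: $-40315$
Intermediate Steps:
$\left(-25053 - 11422\right) - 3840 = -36475 - 3840 = -40315$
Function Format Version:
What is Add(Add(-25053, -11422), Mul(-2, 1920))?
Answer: -40315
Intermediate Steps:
Add(Add(-25053, -11422), Mul(-2, 1920)) = Add(-36475, -3840) = -40315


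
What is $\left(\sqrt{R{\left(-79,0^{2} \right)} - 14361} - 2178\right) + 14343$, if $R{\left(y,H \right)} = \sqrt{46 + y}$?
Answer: $12165 + \sqrt{-14361 + i \sqrt{33}} \approx 12165.0 + 119.84 i$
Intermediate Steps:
$\left(\sqrt{R{\left(-79,0^{2} \right)} - 14361} - 2178\right) + 14343 = \left(\sqrt{\sqrt{46 - 79} - 14361} - 2178\right) + 14343 = \left(\sqrt{\sqrt{-33} - 14361} - 2178\right) + 14343 = \left(\sqrt{i \sqrt{33} - 14361} - 2178\right) + 14343 = \left(\sqrt{-14361 + i \sqrt{33}} - 2178\right) + 14343 = \left(-2178 + \sqrt{-14361 + i \sqrt{33}}\right) + 14343 = 12165 + \sqrt{-14361 + i \sqrt{33}}$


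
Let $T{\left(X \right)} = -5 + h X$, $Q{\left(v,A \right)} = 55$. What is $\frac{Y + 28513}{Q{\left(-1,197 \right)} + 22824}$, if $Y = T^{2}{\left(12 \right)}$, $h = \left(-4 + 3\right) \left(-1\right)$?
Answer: $\frac{28562}{22879} \approx 1.2484$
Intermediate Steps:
$h = 1$ ($h = \left(-1\right) \left(-1\right) = 1$)
$T{\left(X \right)} = -5 + X$ ($T{\left(X \right)} = -5 + 1 X = -5 + X$)
$Y = 49$ ($Y = \left(-5 + 12\right)^{2} = 7^{2} = 49$)
$\frac{Y + 28513}{Q{\left(-1,197 \right)} + 22824} = \frac{49 + 28513}{55 + 22824} = \frac{28562}{22879}$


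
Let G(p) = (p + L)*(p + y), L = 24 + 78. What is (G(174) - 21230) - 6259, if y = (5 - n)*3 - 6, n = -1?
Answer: 23847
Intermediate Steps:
L = 102
y = 12 (y = (5 - 1*(-1))*3 - 6 = (5 + 1)*3 - 6 = 6*3 - 6 = 18 - 6 = 12)
G(p) = (12 + p)*(102 + p) (G(p) = (p + 102)*(p + 12) = (102 + p)*(12 + p) = (12 + p)*(102 + p))
(G(174) - 21230) - 6259 = ((1224 + 174**2 + 114*174) - 21230) - 6259 = ((1224 + 30276 + 19836) - 21230) - 6259 = (51336 - 21230) - 6259 = 30106 - 6259 = 23847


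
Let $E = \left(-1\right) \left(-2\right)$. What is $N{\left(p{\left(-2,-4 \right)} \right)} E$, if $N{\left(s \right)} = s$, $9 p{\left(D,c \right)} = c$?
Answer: $- \frac{8}{9} \approx -0.88889$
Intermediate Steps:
$p{\left(D,c \right)} = \frac{c}{9}$
$E = 2$
$N{\left(p{\left(-2,-4 \right)} \right)} E = \frac{1}{9} \left(-4\right) 2 = \left(- \frac{4}{9}\right) 2 = - \frac{8}{9}$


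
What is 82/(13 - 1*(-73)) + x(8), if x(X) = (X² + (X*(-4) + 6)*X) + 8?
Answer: -5807/43 ≈ -135.05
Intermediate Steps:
x(X) = 8 + X² + X*(6 - 4*X) (x(X) = (X² + (-4*X + 6)*X) + 8 = (X² + (6 - 4*X)*X) + 8 = (X² + X*(6 - 4*X)) + 8 = 8 + X² + X*(6 - 4*X))
82/(13 - 1*(-73)) + x(8) = 82/(13 - 1*(-73)) + (8 - 3*8² + 6*8) = 82/(13 + 73) + (8 - 3*64 + 48) = 82/86 + (8 - 192 + 48) = 82*(1/86) - 136 = 41/43 - 136 = -5807/43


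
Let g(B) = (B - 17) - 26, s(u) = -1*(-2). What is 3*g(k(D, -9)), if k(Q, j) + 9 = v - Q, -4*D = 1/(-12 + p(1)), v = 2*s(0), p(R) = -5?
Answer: -9795/68 ≈ -144.04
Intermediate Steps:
s(u) = 2
v = 4 (v = 2*2 = 4)
D = 1/68 (D = -1/(4*(-12 - 5)) = -¼/(-17) = -¼*(-1/17) = 1/68 ≈ 0.014706)
k(Q, j) = -5 - Q (k(Q, j) = -9 + (4 - Q) = -5 - Q)
g(B) = -43 + B (g(B) = (-17 + B) - 26 = -43 + B)
3*g(k(D, -9)) = 3*(-43 + (-5 - 1*1/68)) = 3*(-43 + (-5 - 1/68)) = 3*(-43 - 341/68) = 3*(-3265/68) = -9795/68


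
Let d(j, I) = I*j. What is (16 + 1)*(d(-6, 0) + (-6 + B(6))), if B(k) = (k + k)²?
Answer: 2346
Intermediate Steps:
B(k) = 4*k² (B(k) = (2*k)² = 4*k²)
(16 + 1)*(d(-6, 0) + (-6 + B(6))) = (16 + 1)*(0*(-6) + (-6 + 4*6²)) = 17*(0 + (-6 + 4*36)) = 17*(0 + (-6 + 144)) = 17*(0 + 138) = 17*138 = 2346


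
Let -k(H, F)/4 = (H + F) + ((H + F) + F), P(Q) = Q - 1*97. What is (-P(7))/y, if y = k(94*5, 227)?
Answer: -45/3242 ≈ -0.013880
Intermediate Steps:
P(Q) = -97 + Q (P(Q) = Q - 97 = -97 + Q)
k(H, F) = -12*F - 8*H (k(H, F) = -4*((H + F) + ((H + F) + F)) = -4*((F + H) + ((F + H) + F)) = -4*((F + H) + (H + 2*F)) = -4*(2*H + 3*F) = -12*F - 8*H)
y = -6484 (y = -12*227 - 752*5 = -2724 - 8*470 = -2724 - 3760 = -6484)
(-P(7))/y = -(-97 + 7)/(-6484) = -1*(-90)*(-1/6484) = 90*(-1/6484) = -45/3242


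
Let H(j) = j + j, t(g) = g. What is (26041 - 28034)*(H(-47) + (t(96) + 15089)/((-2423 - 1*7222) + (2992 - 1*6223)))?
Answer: 2442479297/12876 ≈ 1.8969e+5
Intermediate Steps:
H(j) = 2*j
(26041 - 28034)*(H(-47) + (t(96) + 15089)/((-2423 - 1*7222) + (2992 - 1*6223))) = (26041 - 28034)*(2*(-47) + (96 + 15089)/((-2423 - 1*7222) + (2992 - 1*6223))) = -1993*(-94 + 15185/((-2423 - 7222) + (2992 - 6223))) = -1993*(-94 + 15185/(-9645 - 3231)) = -1993*(-94 + 15185/(-12876)) = -1993*(-94 + 15185*(-1/12876)) = -1993*(-94 - 15185/12876) = -1993*(-1225529/12876) = 2442479297/12876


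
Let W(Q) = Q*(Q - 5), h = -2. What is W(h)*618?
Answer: 8652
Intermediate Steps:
W(Q) = Q*(-5 + Q)
W(h)*618 = -2*(-5 - 2)*618 = -2*(-7)*618 = 14*618 = 8652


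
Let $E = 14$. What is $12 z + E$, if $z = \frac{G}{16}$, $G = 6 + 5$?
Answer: $\frac{89}{4} \approx 22.25$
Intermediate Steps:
$G = 11$
$z = \frac{11}{16} \approx 0.6875$
$12 z + E = 12 \cdot \frac{11}{16} + 14 = \frac{33}{4} + 14 = \frac{89}{4}$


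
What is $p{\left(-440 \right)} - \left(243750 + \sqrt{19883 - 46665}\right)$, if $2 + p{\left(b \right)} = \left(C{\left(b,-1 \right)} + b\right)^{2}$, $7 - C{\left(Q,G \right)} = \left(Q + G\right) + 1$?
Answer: $-243703 - i \sqrt{26782} \approx -2.437 \cdot 10^{5} - 163.65 i$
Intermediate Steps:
$C{\left(Q,G \right)} = 6 - G - Q$ ($C{\left(Q,G \right)} = 7 - \left(\left(Q + G\right) + 1\right) = 7 - \left(\left(G + Q\right) + 1\right) = 7 - \left(1 + G + Q\right) = 6 - G - Q$)
$p{\left(b \right)} = 47$ ($p{\left(b \right)} = -2 + \left(\left(6 - -1 - b\right) + b\right)^{2} = -2 + \left(\left(6 + 1 - b\right) + b\right)^{2} = -2 + \left(\left(7 - b\right) + b\right)^{2} = -2 + 7^{2} = -2 + 49 = 47$)
$p{\left(-440 \right)} - \left(243750 + \sqrt{19883 - 46665}\right) = 47 - \left(243750 + \sqrt{19883 - 46665}\right) = 47 - \left(243750 + \sqrt{-26782}\right) = 47 - \left(243750 + i \sqrt{26782}\right) = -243703 - i \sqrt{26782}$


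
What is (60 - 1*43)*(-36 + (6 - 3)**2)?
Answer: -459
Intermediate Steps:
(60 - 1*43)*(-36 + (6 - 3)**2) = (60 - 43)*(-36 + 3**2) = 17*(-36 + 9) = 17*(-27) = -459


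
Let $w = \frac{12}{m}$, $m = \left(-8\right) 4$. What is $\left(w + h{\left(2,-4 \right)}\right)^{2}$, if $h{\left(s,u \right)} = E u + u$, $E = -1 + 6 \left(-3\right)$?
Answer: $\frac{328329}{64} \approx 5130.1$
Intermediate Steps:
$m = -32$
$E = -19$ ($E = -1 - 18 = -19$)
$h{\left(s,u \right)} = - 18 u$ ($h{\left(s,u \right)} = - 19 u + u = - 18 u$)
$w = - \frac{3}{8}$ ($w = \frac{12}{-32} = 12 \left(- \frac{1}{32}\right) = - \frac{3}{8} \approx -0.375$)
$\left(w + h{\left(2,-4 \right)}\right)^{2} = \left(- \frac{3}{8} - -72\right)^{2} = \left(- \frac{3}{8} + 72\right)^{2} = \left(\frac{573}{8}\right)^{2} = \frac{328329}{64}$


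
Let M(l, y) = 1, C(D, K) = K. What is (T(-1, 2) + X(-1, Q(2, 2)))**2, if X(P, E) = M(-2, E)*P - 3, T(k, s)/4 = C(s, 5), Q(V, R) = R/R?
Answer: 256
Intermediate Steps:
Q(V, R) = 1
T(k, s) = 20 (T(k, s) = 4*5 = 20)
X(P, E) = -3 + P (X(P, E) = 1*P - 3 = P - 3 = -3 + P)
(T(-1, 2) + X(-1, Q(2, 2)))**2 = (20 + (-3 - 1))**2 = (20 - 4)**2 = 16**2 = 256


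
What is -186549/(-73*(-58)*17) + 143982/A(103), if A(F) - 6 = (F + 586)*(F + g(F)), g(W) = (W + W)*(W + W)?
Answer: -321015966681/124095902218 ≈ -2.5868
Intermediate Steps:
g(W) = 4*W² (g(W) = (2*W)*(2*W) = 4*W²)
A(F) = 6 + (586 + F)*(F + 4*F²) (A(F) = 6 + (F + 586)*(F + 4*F²) = 6 + (586 + F)*(F + 4*F²))
-186549/(-73*(-58)*17) + 143982/A(103) = -186549/(-73*(-58)*17) + 143982/(6 + 4*103³ + 586*103 + 2345*103²) = -186549/(4234*17) + 143982/(6 + 4*1092727 + 60358 + 2345*10609) = -186549/71978 + 143982/(6 + 4370908 + 60358 + 24878105) = -186549*1/71978 + 143982/29309377 = -186549/71978 + 143982*(1/29309377) = -186549/71978 + 143982/29309377 = -321015966681/124095902218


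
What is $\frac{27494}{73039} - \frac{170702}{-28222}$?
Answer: $\frac{48335179}{7523017} \approx 6.425$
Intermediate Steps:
$\frac{27494}{73039} - \frac{170702}{-28222} = 27494 \cdot \frac{1}{73039} - - \frac{623}{103} = \frac{27494}{73039} + \frac{623}{103} = \frac{48335179}{7523017}$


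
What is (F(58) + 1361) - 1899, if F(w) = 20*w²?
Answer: 66742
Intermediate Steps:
(F(58) + 1361) - 1899 = (20*58² + 1361) - 1899 = (20*3364 + 1361) - 1899 = (67280 + 1361) - 1899 = 68641 - 1899 = 66742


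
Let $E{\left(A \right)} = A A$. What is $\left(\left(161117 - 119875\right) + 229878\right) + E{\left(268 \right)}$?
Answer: $342944$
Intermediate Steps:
$E{\left(A \right)} = A^{2}$
$\left(\left(161117 - 119875\right) + 229878\right) + E{\left(268 \right)} = \left(\left(161117 - 119875\right) + 229878\right) + 268^{2} = \left(41242 + 229878\right) + 71824 = 271120 + 71824 = 342944$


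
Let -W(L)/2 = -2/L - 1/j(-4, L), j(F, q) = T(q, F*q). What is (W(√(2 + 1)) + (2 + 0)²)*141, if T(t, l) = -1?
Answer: 282 + 188*√3 ≈ 607.63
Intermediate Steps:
j(F, q) = -1
W(L) = -2 + 4/L (W(L) = -2*(-2/L - 1/(-1)) = -2*(-2/L - 1*(-1)) = -2*(-2/L + 1) = -2*(1 - 2/L) = -2 + 4/L)
(W(√(2 + 1)) + (2 + 0)²)*141 = ((-2 + 4/(√(2 + 1))) + (2 + 0)²)*141 = ((-2 + 4/(√3)) + 2²)*141 = ((-2 + 4*(√3/3)) + 4)*141 = ((-2 + 4*√3/3) + 4)*141 = (2 + 4*√3/3)*141 = 282 + 188*√3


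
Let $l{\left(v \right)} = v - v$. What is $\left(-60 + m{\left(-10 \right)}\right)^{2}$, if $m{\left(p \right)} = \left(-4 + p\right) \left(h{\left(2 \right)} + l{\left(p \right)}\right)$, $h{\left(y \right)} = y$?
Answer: $7744$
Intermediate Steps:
$l{\left(v \right)} = 0$
$m{\left(p \right)} = -8 + 2 p$ ($m{\left(p \right)} = \left(-4 + p\right) \left(2 + 0\right) = \left(-4 + p\right) 2 = -8 + 2 p$)
$\left(-60 + m{\left(-10 \right)}\right)^{2} = \left(-60 + \left(-8 + 2 \left(-10\right)\right)\right)^{2} = \left(-60 - 28\right)^{2} = \left(-88\right)^{2} = 7744$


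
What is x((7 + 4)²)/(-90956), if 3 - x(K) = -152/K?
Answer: -515/11005676 ≈ -4.6794e-5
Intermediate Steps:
x(K) = 3 + 152/K (x(K) = 3 - (-38)*4/K = 3 - (-152)/K = 3 + 152/K)
x((7 + 4)²)/(-90956) = (3 + 152/((7 + 4)²))/(-90956) = (3 + 152/(11²))*(-1/90956) = (3 + 152/121)*(-1/90956) = (515/121)*(-1/90956) = -515/11005676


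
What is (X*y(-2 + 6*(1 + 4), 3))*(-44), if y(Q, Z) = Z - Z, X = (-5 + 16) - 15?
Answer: 0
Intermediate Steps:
X = -4 (X = 11 - 15 = -4)
y(Q, Z) = 0
(X*y(-2 + 6*(1 + 4), 3))*(-44) = -4*0*(-44) = 0*(-44) = 0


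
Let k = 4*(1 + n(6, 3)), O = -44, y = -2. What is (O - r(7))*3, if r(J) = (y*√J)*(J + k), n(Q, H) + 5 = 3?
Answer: -132 + 18*√7 ≈ -84.376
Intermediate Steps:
n(Q, H) = -2 (n(Q, H) = -5 + 3 = -2)
k = -4 (k = 4*(1 - 2) = 4*(-1) = -4)
r(J) = -2*√J*(-4 + J) (r(J) = (-2*√J)*(J - 4) = (-2*√J)*(-4 + J) = -2*√J*(-4 + J))
(O - r(7))*3 = (-44 - 2*√7*(4 - 1*7))*3 = (-44 - 2*√7*(4 - 7))*3 = (-44 - 2*√7*(-3))*3 = (-44 - (-6)*√7)*3 = (-44 + 6*√7)*3 = -132 + 18*√7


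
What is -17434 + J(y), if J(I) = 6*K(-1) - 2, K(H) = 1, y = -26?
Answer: -17430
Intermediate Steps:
J(I) = 4 (J(I) = 6*1 - 2 = 6 - 2 = 4)
-17434 + J(y) = -17434 + 4 = -17430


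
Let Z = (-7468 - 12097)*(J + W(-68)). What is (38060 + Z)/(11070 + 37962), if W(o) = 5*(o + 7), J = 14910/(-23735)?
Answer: 9521968475/77584968 ≈ 122.73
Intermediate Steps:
J = -2982/4747 (J = 14910*(-1/23735) = -2982/4747 ≈ -0.62819)
W(o) = 35 + 5*o (W(o) = 5*(7 + o) = 35 + 5*o)
Z = 28385234605/4747 (Z = (-7468 - 12097)*(-2982/4747 + (35 + 5*(-68))) = -19565*(-2982/4747 + (35 - 340)) = -19565*(-2982/4747 - 305) = -19565*(-1450817/4747) = 28385234605/4747 ≈ 5.9796e+6)
(38060 + Z)/(11070 + 37962) = (38060 + 28385234605/4747)/(11070 + 37962) = (28565905425/4747)/49032 = (28565905425/4747)*(1/49032) = 9521968475/77584968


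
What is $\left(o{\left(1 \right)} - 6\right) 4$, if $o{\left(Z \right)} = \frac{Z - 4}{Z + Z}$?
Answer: $-30$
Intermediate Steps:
$o{\left(Z \right)} = \frac{-4 + Z}{2 Z}$
$\left(o{\left(1 \right)} - 6\right) 4 = \left(\frac{-4 + 1}{2 \cdot 1} - 6\right) 4 = \left(\frac{1}{2} \cdot 1 \left(-3\right) - 6\right) 4 = \left(- \frac{3}{2} - 6\right) 4 = \left(- \frac{15}{2}\right) 4 = -30$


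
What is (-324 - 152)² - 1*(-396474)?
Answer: 623050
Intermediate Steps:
(-324 - 152)² - 1*(-396474) = (-476)² + 396474 = 226576 + 396474 = 623050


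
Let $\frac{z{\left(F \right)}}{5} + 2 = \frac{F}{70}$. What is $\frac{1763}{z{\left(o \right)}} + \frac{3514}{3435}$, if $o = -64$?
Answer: $- \frac{4670323}{38930} \approx -119.97$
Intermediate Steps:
$z{\left(F \right)} = -10 + \frac{F}{14}$ ($z{\left(F \right)} = -10 + 5 \frac{F}{70} = -10 + \frac{F}{14}$)
$\frac{1763}{z{\left(o \right)}} + \frac{3514}{3435} = \frac{1763}{-10 + \frac{1}{14} \left(-64\right)} + \frac{3514}{3435} = \frac{1763}{-10 - \frac{32}{7}} + 3514 \cdot \frac{1}{3435} = \frac{1763}{- \frac{102}{7}} + \frac{3514}{3435} = 1763 \left(- \frac{7}{102}\right) + \frac{3514}{3435} = - \frac{12341}{102} + \frac{3514}{3435} = - \frac{4670323}{38930}$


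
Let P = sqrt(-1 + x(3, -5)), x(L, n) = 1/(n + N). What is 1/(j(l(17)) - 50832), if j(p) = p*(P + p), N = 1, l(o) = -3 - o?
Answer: I/(2*(-25216*I + 5*sqrt(5))) ≈ -1.9829e-5 + 8.7917e-9*I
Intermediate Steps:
x(L, n) = 1/(1 + n) (x(L, n) = 1/(n + 1) = 1/(1 + n))
P = I*sqrt(5)/2 (P = sqrt(-1 + 1/(1 - 5)) = sqrt(-1 + 1/(-4)) = sqrt(-1 - 1/4) = sqrt(-5/4) = I*sqrt(5)/2 ≈ 1.118*I)
j(p) = p*(p + I*sqrt(5)/2) (j(p) = p*(I*sqrt(5)/2 + p) = p*(p + I*sqrt(5)/2))
1/(j(l(17)) - 50832) = 1/((-3 - 1*17)*(2*(-3 - 1*17) + I*sqrt(5))/2 - 50832) = 1/((-3 - 17)*(2*(-3 - 17) + I*sqrt(5))/2 - 50832) = 1/((1/2)*(-20)*(2*(-20) + I*sqrt(5)) - 50832) = 1/((1/2)*(-20)*(-40 + I*sqrt(5)) - 50832) = 1/((400 - 10*I*sqrt(5)) - 50832) = 1/(-50432 - 10*I*sqrt(5))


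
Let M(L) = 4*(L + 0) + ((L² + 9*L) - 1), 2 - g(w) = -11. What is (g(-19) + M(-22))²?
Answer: 44100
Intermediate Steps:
g(w) = 13 (g(w) = 2 - 1*(-11) = 2 + 11 = 13)
M(L) = -1 + L² + 13*L (M(L) = 4*L + (-1 + L² + 9*L) = -1 + L² + 13*L)
(g(-19) + M(-22))² = (13 + (-1 + (-22)² + 13*(-22)))² = (13 + (-1 + 484 - 286))² = (13 + 197)² = 210² = 44100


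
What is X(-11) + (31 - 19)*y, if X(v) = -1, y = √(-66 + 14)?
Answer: -1 + 24*I*√13 ≈ -1.0 + 86.533*I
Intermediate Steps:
y = 2*I*√13 (y = √(-52) = 2*I*√13 ≈ 7.2111*I)
X(-11) + (31 - 19)*y = -1 + (31 - 19)*(2*I*√13) = -1 + 12*(2*I*√13) = -1 + 24*I*√13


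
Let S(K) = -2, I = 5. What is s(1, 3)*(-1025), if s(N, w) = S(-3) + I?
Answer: -3075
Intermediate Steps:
s(N, w) = 3 (s(N, w) = -2 + 5 = 3)
s(1, 3)*(-1025) = 3*(-1025) = -3075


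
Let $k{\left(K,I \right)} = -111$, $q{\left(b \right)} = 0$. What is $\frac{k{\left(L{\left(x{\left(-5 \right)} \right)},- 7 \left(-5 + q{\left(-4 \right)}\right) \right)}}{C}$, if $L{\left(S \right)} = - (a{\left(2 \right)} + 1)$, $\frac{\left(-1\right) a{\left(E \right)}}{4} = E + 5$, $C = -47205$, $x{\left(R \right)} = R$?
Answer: $\frac{37}{15735} \approx 0.0023514$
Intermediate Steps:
$a{\left(E \right)} = -20 - 4 E$ ($a{\left(E \right)} = - 4 \left(E + 5\right) = - 4 \left(5 + E\right) = -20 - 4 E$)
$L{\left(S \right)} = 27$ ($L{\left(S \right)} = - (\left(-20 - 8\right) + 1) = - (-28 + 1) = \left(-1\right) \left(-27\right) = 27$)
$\frac{k{\left(L{\left(x{\left(-5 \right)} \right)},- 7 \left(-5 + q{\left(-4 \right)}\right) \right)}}{C} = - \frac{111}{-47205} = \left(-111\right) \left(- \frac{1}{47205}\right) = \frac{37}{15735}$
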